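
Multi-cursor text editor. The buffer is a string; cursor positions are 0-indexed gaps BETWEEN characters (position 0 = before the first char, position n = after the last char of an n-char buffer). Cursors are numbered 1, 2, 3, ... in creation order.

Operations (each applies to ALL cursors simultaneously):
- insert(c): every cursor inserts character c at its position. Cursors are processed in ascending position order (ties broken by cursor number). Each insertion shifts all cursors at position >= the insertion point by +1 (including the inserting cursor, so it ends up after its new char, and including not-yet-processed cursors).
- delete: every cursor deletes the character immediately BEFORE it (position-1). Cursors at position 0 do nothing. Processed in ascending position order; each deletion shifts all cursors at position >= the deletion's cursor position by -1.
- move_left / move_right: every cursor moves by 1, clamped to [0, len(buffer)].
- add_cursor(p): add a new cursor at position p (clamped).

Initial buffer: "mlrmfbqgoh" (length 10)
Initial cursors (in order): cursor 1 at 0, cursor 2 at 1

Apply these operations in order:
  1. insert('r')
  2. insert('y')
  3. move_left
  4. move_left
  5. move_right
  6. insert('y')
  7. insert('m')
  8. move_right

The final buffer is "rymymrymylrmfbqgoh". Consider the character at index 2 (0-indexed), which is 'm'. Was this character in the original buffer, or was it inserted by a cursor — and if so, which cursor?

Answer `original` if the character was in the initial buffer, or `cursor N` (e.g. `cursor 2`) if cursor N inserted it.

After op 1 (insert('r')): buffer="rmrlrmfbqgoh" (len 12), cursors c1@1 c2@3, authorship 1.2.........
After op 2 (insert('y')): buffer="rymrylrmfbqgoh" (len 14), cursors c1@2 c2@5, authorship 11.22.........
After op 3 (move_left): buffer="rymrylrmfbqgoh" (len 14), cursors c1@1 c2@4, authorship 11.22.........
After op 4 (move_left): buffer="rymrylrmfbqgoh" (len 14), cursors c1@0 c2@3, authorship 11.22.........
After op 5 (move_right): buffer="rymrylrmfbqgoh" (len 14), cursors c1@1 c2@4, authorship 11.22.........
After op 6 (insert('y')): buffer="ryymryylrmfbqgoh" (len 16), cursors c1@2 c2@6, authorship 111.222.........
After op 7 (insert('m')): buffer="rymymrymylrmfbqgoh" (len 18), cursors c1@3 c2@8, authorship 1111.2222.........
After op 8 (move_right): buffer="rymymrymylrmfbqgoh" (len 18), cursors c1@4 c2@9, authorship 1111.2222.........
Authorship (.=original, N=cursor N): 1 1 1 1 . 2 2 2 2 . . . . . . . . .
Index 2: author = 1

Answer: cursor 1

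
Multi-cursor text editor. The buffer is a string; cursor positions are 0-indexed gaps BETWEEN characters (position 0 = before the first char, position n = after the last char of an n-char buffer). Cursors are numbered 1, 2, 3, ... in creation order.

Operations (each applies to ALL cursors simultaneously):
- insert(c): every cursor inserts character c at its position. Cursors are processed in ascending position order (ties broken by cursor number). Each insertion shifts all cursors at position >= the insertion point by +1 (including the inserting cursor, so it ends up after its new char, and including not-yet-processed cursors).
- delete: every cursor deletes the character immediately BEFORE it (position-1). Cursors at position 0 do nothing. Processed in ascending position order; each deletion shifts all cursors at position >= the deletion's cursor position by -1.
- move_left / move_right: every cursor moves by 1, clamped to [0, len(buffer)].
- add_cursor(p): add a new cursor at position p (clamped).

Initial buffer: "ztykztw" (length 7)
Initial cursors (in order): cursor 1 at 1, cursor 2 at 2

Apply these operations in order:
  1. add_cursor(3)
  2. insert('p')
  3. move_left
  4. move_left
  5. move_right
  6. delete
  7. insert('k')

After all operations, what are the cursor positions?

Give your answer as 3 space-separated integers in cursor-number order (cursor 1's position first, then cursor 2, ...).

Answer: 1 3 5

Derivation:
After op 1 (add_cursor(3)): buffer="ztykztw" (len 7), cursors c1@1 c2@2 c3@3, authorship .......
After op 2 (insert('p')): buffer="zptpypkztw" (len 10), cursors c1@2 c2@4 c3@6, authorship .1.2.3....
After op 3 (move_left): buffer="zptpypkztw" (len 10), cursors c1@1 c2@3 c3@5, authorship .1.2.3....
After op 4 (move_left): buffer="zptpypkztw" (len 10), cursors c1@0 c2@2 c3@4, authorship .1.2.3....
After op 5 (move_right): buffer="zptpypkztw" (len 10), cursors c1@1 c2@3 c3@5, authorship .1.2.3....
After op 6 (delete): buffer="pppkztw" (len 7), cursors c1@0 c2@1 c3@2, authorship 123....
After op 7 (insert('k')): buffer="kpkpkpkztw" (len 10), cursors c1@1 c2@3 c3@5, authorship 112233....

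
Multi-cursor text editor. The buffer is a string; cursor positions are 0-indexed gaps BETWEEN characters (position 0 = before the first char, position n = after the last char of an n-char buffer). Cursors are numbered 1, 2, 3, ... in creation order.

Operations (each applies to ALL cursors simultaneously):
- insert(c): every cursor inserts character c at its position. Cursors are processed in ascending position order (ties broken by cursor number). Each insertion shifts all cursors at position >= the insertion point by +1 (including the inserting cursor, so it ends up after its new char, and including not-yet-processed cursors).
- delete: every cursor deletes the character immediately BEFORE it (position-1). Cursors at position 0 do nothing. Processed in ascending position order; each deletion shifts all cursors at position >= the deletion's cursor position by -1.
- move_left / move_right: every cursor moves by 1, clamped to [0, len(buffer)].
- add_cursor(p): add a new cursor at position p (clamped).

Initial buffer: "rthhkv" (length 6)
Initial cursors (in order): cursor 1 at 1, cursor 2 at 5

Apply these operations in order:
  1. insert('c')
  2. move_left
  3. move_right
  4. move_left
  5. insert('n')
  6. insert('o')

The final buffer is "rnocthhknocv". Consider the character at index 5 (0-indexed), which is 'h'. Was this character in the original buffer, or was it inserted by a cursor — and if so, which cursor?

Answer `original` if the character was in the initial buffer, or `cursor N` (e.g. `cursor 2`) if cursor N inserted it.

After op 1 (insert('c')): buffer="rcthhkcv" (len 8), cursors c1@2 c2@7, authorship .1....2.
After op 2 (move_left): buffer="rcthhkcv" (len 8), cursors c1@1 c2@6, authorship .1....2.
After op 3 (move_right): buffer="rcthhkcv" (len 8), cursors c1@2 c2@7, authorship .1....2.
After op 4 (move_left): buffer="rcthhkcv" (len 8), cursors c1@1 c2@6, authorship .1....2.
After op 5 (insert('n')): buffer="rncthhkncv" (len 10), cursors c1@2 c2@8, authorship .11....22.
After op 6 (insert('o')): buffer="rnocthhknocv" (len 12), cursors c1@3 c2@10, authorship .111....222.
Authorship (.=original, N=cursor N): . 1 1 1 . . . . 2 2 2 .
Index 5: author = original

Answer: original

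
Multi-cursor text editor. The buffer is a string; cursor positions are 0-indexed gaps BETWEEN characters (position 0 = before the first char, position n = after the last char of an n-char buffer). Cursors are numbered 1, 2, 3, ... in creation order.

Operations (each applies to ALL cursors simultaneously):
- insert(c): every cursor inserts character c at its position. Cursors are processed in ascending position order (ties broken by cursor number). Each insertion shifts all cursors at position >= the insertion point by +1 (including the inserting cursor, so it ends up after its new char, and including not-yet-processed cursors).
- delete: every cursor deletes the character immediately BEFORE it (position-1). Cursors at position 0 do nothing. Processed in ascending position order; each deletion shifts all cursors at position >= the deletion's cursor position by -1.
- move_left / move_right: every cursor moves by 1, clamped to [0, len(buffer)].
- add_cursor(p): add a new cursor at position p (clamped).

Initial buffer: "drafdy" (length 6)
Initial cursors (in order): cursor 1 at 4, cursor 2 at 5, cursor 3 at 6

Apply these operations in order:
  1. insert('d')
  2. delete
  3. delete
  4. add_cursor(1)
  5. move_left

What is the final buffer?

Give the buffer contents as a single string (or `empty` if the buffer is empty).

After op 1 (insert('d')): buffer="drafdddyd" (len 9), cursors c1@5 c2@7 c3@9, authorship ....1.2.3
After op 2 (delete): buffer="drafdy" (len 6), cursors c1@4 c2@5 c3@6, authorship ......
After op 3 (delete): buffer="dra" (len 3), cursors c1@3 c2@3 c3@3, authorship ...
After op 4 (add_cursor(1)): buffer="dra" (len 3), cursors c4@1 c1@3 c2@3 c3@3, authorship ...
After op 5 (move_left): buffer="dra" (len 3), cursors c4@0 c1@2 c2@2 c3@2, authorship ...

Answer: dra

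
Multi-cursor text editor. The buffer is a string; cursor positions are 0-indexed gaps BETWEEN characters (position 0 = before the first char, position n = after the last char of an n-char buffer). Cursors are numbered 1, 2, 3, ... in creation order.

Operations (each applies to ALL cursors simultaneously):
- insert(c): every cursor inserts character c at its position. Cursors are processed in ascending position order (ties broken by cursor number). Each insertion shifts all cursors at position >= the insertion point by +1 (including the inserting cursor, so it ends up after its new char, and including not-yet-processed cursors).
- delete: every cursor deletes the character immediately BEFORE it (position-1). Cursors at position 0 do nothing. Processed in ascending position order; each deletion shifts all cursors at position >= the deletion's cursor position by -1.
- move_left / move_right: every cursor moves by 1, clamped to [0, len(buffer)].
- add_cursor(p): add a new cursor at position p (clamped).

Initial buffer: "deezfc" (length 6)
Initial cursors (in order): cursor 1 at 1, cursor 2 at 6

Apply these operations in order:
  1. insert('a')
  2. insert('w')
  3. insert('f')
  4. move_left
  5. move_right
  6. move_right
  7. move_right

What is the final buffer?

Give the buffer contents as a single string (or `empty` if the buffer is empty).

After op 1 (insert('a')): buffer="daeezfca" (len 8), cursors c1@2 c2@8, authorship .1.....2
After op 2 (insert('w')): buffer="daweezfcaw" (len 10), cursors c1@3 c2@10, authorship .11.....22
After op 3 (insert('f')): buffer="dawfeezfcawf" (len 12), cursors c1@4 c2@12, authorship .111.....222
After op 4 (move_left): buffer="dawfeezfcawf" (len 12), cursors c1@3 c2@11, authorship .111.....222
After op 5 (move_right): buffer="dawfeezfcawf" (len 12), cursors c1@4 c2@12, authorship .111.....222
After op 6 (move_right): buffer="dawfeezfcawf" (len 12), cursors c1@5 c2@12, authorship .111.....222
After op 7 (move_right): buffer="dawfeezfcawf" (len 12), cursors c1@6 c2@12, authorship .111.....222

Answer: dawfeezfcawf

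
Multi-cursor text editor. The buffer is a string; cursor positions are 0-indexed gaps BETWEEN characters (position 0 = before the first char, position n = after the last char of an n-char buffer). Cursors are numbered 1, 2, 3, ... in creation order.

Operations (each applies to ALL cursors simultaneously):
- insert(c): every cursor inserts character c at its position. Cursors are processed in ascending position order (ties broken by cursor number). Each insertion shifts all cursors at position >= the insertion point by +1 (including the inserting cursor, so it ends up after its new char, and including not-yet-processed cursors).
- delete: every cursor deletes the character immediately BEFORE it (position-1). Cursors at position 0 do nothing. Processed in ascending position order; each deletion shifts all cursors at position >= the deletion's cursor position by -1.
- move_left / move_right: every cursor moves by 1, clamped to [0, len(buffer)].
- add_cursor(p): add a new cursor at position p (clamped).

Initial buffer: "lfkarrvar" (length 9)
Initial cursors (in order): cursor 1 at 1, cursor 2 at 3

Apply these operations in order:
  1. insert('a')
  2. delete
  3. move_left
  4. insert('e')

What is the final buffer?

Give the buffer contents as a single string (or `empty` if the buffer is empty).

Answer: elfekarrvar

Derivation:
After op 1 (insert('a')): buffer="lafkaarrvar" (len 11), cursors c1@2 c2@5, authorship .1..2......
After op 2 (delete): buffer="lfkarrvar" (len 9), cursors c1@1 c2@3, authorship .........
After op 3 (move_left): buffer="lfkarrvar" (len 9), cursors c1@0 c2@2, authorship .........
After op 4 (insert('e')): buffer="elfekarrvar" (len 11), cursors c1@1 c2@4, authorship 1..2.......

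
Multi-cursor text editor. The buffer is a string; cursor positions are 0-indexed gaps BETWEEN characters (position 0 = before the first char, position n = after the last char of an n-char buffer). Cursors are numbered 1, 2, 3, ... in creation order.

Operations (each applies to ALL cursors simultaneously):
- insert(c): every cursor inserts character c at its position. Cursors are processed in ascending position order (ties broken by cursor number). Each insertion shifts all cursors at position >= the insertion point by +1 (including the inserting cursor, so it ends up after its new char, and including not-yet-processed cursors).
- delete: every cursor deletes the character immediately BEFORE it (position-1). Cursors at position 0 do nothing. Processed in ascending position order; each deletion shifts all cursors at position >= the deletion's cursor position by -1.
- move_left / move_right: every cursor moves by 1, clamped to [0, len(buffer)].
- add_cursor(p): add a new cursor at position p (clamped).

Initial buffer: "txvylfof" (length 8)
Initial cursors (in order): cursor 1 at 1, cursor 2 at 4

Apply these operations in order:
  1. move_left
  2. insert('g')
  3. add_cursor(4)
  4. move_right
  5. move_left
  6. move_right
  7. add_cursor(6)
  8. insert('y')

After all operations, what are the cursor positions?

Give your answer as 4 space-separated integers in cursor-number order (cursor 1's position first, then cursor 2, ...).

Answer: 3 10 7 10

Derivation:
After op 1 (move_left): buffer="txvylfof" (len 8), cursors c1@0 c2@3, authorship ........
After op 2 (insert('g')): buffer="gtxvgylfof" (len 10), cursors c1@1 c2@5, authorship 1...2.....
After op 3 (add_cursor(4)): buffer="gtxvgylfof" (len 10), cursors c1@1 c3@4 c2@5, authorship 1...2.....
After op 4 (move_right): buffer="gtxvgylfof" (len 10), cursors c1@2 c3@5 c2@6, authorship 1...2.....
After op 5 (move_left): buffer="gtxvgylfof" (len 10), cursors c1@1 c3@4 c2@5, authorship 1...2.....
After op 6 (move_right): buffer="gtxvgylfof" (len 10), cursors c1@2 c3@5 c2@6, authorship 1...2.....
After op 7 (add_cursor(6)): buffer="gtxvgylfof" (len 10), cursors c1@2 c3@5 c2@6 c4@6, authorship 1...2.....
After op 8 (insert('y')): buffer="gtyxvgyyyylfof" (len 14), cursors c1@3 c3@7 c2@10 c4@10, authorship 1.1..23.24....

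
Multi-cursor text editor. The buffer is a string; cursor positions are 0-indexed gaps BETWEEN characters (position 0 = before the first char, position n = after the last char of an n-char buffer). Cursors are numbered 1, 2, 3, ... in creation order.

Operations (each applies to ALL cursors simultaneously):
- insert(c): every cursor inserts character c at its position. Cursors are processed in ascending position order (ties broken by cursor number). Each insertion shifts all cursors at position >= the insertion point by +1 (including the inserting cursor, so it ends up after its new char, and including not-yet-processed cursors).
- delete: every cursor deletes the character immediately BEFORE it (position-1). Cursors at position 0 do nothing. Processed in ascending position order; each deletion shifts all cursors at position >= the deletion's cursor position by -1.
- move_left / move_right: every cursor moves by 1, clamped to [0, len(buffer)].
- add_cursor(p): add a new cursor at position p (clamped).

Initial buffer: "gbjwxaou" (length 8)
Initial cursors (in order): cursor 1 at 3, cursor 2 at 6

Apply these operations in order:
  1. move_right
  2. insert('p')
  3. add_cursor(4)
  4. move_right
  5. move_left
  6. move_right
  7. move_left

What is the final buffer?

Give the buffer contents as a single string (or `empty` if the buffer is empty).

After op 1 (move_right): buffer="gbjwxaou" (len 8), cursors c1@4 c2@7, authorship ........
After op 2 (insert('p')): buffer="gbjwpxaopu" (len 10), cursors c1@5 c2@9, authorship ....1...2.
After op 3 (add_cursor(4)): buffer="gbjwpxaopu" (len 10), cursors c3@4 c1@5 c2@9, authorship ....1...2.
After op 4 (move_right): buffer="gbjwpxaopu" (len 10), cursors c3@5 c1@6 c2@10, authorship ....1...2.
After op 5 (move_left): buffer="gbjwpxaopu" (len 10), cursors c3@4 c1@5 c2@9, authorship ....1...2.
After op 6 (move_right): buffer="gbjwpxaopu" (len 10), cursors c3@5 c1@6 c2@10, authorship ....1...2.
After op 7 (move_left): buffer="gbjwpxaopu" (len 10), cursors c3@4 c1@5 c2@9, authorship ....1...2.

Answer: gbjwpxaopu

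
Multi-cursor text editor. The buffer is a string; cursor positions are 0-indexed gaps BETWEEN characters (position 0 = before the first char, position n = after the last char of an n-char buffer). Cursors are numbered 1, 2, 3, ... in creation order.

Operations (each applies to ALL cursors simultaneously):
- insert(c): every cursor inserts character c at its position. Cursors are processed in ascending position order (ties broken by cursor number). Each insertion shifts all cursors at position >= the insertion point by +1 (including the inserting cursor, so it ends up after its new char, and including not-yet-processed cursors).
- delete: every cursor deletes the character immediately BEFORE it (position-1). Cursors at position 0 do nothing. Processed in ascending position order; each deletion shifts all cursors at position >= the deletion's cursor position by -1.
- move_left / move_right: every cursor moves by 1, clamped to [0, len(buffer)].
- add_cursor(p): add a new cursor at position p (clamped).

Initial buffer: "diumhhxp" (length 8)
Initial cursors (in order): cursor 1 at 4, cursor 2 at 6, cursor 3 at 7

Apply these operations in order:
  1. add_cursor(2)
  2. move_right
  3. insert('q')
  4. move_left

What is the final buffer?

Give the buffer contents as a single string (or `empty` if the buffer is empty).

Answer: diuqmhqhxqpq

Derivation:
After op 1 (add_cursor(2)): buffer="diumhhxp" (len 8), cursors c4@2 c1@4 c2@6 c3@7, authorship ........
After op 2 (move_right): buffer="diumhhxp" (len 8), cursors c4@3 c1@5 c2@7 c3@8, authorship ........
After op 3 (insert('q')): buffer="diuqmhqhxqpq" (len 12), cursors c4@4 c1@7 c2@10 c3@12, authorship ...4..1..2.3
After op 4 (move_left): buffer="diuqmhqhxqpq" (len 12), cursors c4@3 c1@6 c2@9 c3@11, authorship ...4..1..2.3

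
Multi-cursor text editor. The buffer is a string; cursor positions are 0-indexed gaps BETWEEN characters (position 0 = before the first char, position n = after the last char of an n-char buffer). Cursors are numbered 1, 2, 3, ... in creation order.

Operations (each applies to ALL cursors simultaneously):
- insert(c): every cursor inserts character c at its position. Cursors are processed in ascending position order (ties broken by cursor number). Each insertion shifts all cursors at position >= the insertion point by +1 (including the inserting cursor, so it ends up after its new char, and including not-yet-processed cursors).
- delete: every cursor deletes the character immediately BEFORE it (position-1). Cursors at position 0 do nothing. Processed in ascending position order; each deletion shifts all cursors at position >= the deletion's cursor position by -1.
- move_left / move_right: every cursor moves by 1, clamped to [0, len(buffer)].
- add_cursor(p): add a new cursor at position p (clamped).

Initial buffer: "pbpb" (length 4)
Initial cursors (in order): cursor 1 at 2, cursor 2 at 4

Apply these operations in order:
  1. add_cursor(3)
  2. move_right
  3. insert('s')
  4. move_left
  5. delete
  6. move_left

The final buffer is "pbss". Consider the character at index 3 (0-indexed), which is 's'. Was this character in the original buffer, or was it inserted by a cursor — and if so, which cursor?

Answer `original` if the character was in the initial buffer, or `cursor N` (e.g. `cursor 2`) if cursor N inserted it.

Answer: cursor 3

Derivation:
After op 1 (add_cursor(3)): buffer="pbpb" (len 4), cursors c1@2 c3@3 c2@4, authorship ....
After op 2 (move_right): buffer="pbpb" (len 4), cursors c1@3 c2@4 c3@4, authorship ....
After op 3 (insert('s')): buffer="pbpsbss" (len 7), cursors c1@4 c2@7 c3@7, authorship ...1.23
After op 4 (move_left): buffer="pbpsbss" (len 7), cursors c1@3 c2@6 c3@6, authorship ...1.23
After op 5 (delete): buffer="pbss" (len 4), cursors c1@2 c2@3 c3@3, authorship ..13
After op 6 (move_left): buffer="pbss" (len 4), cursors c1@1 c2@2 c3@2, authorship ..13
Authorship (.=original, N=cursor N): . . 1 3
Index 3: author = 3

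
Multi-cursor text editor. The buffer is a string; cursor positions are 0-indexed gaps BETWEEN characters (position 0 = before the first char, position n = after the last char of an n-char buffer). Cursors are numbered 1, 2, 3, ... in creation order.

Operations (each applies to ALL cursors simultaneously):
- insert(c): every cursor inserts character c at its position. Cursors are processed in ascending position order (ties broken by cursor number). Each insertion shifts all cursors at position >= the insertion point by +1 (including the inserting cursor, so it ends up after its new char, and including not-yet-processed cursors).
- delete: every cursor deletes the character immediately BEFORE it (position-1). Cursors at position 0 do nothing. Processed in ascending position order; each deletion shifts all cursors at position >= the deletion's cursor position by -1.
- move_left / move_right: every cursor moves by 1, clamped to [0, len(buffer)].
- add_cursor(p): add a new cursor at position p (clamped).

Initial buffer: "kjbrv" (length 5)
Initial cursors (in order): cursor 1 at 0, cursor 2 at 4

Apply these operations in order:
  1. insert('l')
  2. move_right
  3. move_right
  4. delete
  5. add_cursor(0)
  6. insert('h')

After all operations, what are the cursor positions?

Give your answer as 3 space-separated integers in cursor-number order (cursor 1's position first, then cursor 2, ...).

Answer: 4 8 1

Derivation:
After op 1 (insert('l')): buffer="lkjbrlv" (len 7), cursors c1@1 c2@6, authorship 1....2.
After op 2 (move_right): buffer="lkjbrlv" (len 7), cursors c1@2 c2@7, authorship 1....2.
After op 3 (move_right): buffer="lkjbrlv" (len 7), cursors c1@3 c2@7, authorship 1....2.
After op 4 (delete): buffer="lkbrl" (len 5), cursors c1@2 c2@5, authorship 1...2
After op 5 (add_cursor(0)): buffer="lkbrl" (len 5), cursors c3@0 c1@2 c2@5, authorship 1...2
After op 6 (insert('h')): buffer="hlkhbrlh" (len 8), cursors c3@1 c1@4 c2@8, authorship 31.1..22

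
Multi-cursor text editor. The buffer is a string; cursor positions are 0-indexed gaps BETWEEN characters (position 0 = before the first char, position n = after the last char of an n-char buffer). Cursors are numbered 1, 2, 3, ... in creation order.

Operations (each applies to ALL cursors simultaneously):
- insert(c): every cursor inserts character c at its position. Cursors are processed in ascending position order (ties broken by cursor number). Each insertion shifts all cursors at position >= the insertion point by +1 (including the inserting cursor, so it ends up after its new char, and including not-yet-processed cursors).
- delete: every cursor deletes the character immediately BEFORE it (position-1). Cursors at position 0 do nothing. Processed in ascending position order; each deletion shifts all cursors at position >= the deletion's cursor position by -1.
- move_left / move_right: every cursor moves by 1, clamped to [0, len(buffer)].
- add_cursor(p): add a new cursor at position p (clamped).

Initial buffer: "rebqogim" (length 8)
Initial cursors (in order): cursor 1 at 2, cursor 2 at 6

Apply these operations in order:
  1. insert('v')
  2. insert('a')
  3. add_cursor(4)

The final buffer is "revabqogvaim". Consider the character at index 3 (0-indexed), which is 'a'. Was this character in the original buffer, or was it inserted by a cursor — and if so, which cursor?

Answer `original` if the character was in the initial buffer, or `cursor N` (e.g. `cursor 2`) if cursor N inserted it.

After op 1 (insert('v')): buffer="revbqogvim" (len 10), cursors c1@3 c2@8, authorship ..1....2..
After op 2 (insert('a')): buffer="revabqogvaim" (len 12), cursors c1@4 c2@10, authorship ..11....22..
After op 3 (add_cursor(4)): buffer="revabqogvaim" (len 12), cursors c1@4 c3@4 c2@10, authorship ..11....22..
Authorship (.=original, N=cursor N): . . 1 1 . . . . 2 2 . .
Index 3: author = 1

Answer: cursor 1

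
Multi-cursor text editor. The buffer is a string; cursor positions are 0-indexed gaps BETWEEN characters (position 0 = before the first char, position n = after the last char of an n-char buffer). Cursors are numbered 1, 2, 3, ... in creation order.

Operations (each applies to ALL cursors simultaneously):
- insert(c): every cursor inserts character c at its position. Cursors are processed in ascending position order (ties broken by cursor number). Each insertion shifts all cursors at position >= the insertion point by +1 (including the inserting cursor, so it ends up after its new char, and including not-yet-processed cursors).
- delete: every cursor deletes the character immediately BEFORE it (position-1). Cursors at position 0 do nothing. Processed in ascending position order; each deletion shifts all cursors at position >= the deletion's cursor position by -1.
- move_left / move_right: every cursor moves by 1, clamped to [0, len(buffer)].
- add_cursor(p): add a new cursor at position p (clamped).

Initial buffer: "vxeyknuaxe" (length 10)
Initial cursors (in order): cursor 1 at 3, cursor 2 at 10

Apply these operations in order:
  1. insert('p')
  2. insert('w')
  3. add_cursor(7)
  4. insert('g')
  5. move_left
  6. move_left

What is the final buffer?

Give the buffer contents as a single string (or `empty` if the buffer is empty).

Answer: vxepwgykgnuaxepwg

Derivation:
After op 1 (insert('p')): buffer="vxepyknuaxep" (len 12), cursors c1@4 c2@12, authorship ...1.......2
After op 2 (insert('w')): buffer="vxepwyknuaxepw" (len 14), cursors c1@5 c2@14, authorship ...11.......22
After op 3 (add_cursor(7)): buffer="vxepwyknuaxepw" (len 14), cursors c1@5 c3@7 c2@14, authorship ...11.......22
After op 4 (insert('g')): buffer="vxepwgykgnuaxepwg" (len 17), cursors c1@6 c3@9 c2@17, authorship ...111..3.....222
After op 5 (move_left): buffer="vxepwgykgnuaxepwg" (len 17), cursors c1@5 c3@8 c2@16, authorship ...111..3.....222
After op 6 (move_left): buffer="vxepwgykgnuaxepwg" (len 17), cursors c1@4 c3@7 c2@15, authorship ...111..3.....222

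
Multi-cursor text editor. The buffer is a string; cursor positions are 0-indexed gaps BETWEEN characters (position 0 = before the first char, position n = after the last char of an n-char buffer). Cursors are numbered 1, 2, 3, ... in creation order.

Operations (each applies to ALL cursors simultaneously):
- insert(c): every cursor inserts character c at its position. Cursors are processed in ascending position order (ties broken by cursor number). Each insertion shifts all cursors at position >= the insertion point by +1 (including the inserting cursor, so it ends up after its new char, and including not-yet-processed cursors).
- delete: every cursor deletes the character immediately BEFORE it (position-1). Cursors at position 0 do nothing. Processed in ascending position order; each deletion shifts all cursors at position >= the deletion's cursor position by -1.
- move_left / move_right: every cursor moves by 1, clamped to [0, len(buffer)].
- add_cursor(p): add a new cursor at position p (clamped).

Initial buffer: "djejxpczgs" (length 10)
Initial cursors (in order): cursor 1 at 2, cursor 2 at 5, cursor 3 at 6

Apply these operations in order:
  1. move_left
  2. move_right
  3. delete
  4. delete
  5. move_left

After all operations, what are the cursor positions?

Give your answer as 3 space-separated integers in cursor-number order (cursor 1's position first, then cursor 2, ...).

Answer: 0 0 0

Derivation:
After op 1 (move_left): buffer="djejxpczgs" (len 10), cursors c1@1 c2@4 c3@5, authorship ..........
After op 2 (move_right): buffer="djejxpczgs" (len 10), cursors c1@2 c2@5 c3@6, authorship ..........
After op 3 (delete): buffer="dejczgs" (len 7), cursors c1@1 c2@3 c3@3, authorship .......
After op 4 (delete): buffer="czgs" (len 4), cursors c1@0 c2@0 c3@0, authorship ....
After op 5 (move_left): buffer="czgs" (len 4), cursors c1@0 c2@0 c3@0, authorship ....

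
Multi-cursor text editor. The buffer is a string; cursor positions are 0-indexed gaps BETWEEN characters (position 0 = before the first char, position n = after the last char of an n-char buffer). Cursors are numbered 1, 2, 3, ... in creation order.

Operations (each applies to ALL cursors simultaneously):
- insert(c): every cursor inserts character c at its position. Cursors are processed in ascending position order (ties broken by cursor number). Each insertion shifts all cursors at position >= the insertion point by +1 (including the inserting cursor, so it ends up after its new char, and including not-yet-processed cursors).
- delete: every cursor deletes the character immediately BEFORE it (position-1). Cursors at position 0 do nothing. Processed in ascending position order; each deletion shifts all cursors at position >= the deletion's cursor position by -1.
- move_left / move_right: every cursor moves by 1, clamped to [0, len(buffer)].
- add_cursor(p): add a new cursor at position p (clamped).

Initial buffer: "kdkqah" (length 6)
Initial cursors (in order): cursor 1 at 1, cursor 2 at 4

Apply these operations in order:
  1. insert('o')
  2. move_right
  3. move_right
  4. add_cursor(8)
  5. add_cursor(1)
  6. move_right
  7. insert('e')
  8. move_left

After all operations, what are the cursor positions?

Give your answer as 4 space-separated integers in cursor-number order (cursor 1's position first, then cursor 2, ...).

After op 1 (insert('o')): buffer="kodkqoah" (len 8), cursors c1@2 c2@6, authorship .1...2..
After op 2 (move_right): buffer="kodkqoah" (len 8), cursors c1@3 c2@7, authorship .1...2..
After op 3 (move_right): buffer="kodkqoah" (len 8), cursors c1@4 c2@8, authorship .1...2..
After op 4 (add_cursor(8)): buffer="kodkqoah" (len 8), cursors c1@4 c2@8 c3@8, authorship .1...2..
After op 5 (add_cursor(1)): buffer="kodkqoah" (len 8), cursors c4@1 c1@4 c2@8 c3@8, authorship .1...2..
After op 6 (move_right): buffer="kodkqoah" (len 8), cursors c4@2 c1@5 c2@8 c3@8, authorship .1...2..
After op 7 (insert('e')): buffer="koedkqeoahee" (len 12), cursors c4@3 c1@7 c2@12 c3@12, authorship .14...12..23
After op 8 (move_left): buffer="koedkqeoahee" (len 12), cursors c4@2 c1@6 c2@11 c3@11, authorship .14...12..23

Answer: 6 11 11 2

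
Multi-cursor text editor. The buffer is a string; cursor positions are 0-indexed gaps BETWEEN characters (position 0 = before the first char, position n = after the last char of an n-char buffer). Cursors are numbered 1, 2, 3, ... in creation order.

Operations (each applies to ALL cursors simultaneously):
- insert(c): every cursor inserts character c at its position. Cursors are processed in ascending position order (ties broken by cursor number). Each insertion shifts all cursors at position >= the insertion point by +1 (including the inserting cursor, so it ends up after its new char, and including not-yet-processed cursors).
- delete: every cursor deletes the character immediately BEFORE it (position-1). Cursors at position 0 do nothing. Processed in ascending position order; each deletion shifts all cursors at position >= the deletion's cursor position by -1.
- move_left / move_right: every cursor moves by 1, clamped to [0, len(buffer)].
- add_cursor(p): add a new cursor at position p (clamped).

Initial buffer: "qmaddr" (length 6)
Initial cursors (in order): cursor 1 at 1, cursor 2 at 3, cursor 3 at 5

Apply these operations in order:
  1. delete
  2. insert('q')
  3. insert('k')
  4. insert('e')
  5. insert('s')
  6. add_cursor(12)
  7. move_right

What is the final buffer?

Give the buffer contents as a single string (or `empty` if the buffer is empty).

After op 1 (delete): buffer="mdr" (len 3), cursors c1@0 c2@1 c3@2, authorship ...
After op 2 (insert('q')): buffer="qmqdqr" (len 6), cursors c1@1 c2@3 c3@5, authorship 1.2.3.
After op 3 (insert('k')): buffer="qkmqkdqkr" (len 9), cursors c1@2 c2@5 c3@8, authorship 11.22.33.
After op 4 (insert('e')): buffer="qkemqkedqker" (len 12), cursors c1@3 c2@7 c3@11, authorship 111.222.333.
After op 5 (insert('s')): buffer="qkesmqkesdqkesr" (len 15), cursors c1@4 c2@9 c3@14, authorship 1111.2222.3333.
After op 6 (add_cursor(12)): buffer="qkesmqkesdqkesr" (len 15), cursors c1@4 c2@9 c4@12 c3@14, authorship 1111.2222.3333.
After op 7 (move_right): buffer="qkesmqkesdqkesr" (len 15), cursors c1@5 c2@10 c4@13 c3@15, authorship 1111.2222.3333.

Answer: qkesmqkesdqkesr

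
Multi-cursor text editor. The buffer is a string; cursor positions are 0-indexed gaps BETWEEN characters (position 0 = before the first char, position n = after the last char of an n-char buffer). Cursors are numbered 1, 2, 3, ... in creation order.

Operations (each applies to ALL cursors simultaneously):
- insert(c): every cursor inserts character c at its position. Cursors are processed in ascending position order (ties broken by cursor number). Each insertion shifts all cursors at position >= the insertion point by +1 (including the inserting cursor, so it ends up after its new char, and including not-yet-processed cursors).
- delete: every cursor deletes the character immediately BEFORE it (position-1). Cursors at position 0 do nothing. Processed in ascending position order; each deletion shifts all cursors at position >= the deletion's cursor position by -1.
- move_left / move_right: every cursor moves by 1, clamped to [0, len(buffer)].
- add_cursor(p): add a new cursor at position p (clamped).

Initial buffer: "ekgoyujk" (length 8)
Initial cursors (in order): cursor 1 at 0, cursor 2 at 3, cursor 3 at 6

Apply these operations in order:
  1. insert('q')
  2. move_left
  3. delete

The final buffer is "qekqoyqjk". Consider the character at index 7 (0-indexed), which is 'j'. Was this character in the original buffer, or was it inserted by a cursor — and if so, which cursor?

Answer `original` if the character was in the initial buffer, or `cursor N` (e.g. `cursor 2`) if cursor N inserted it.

Answer: original

Derivation:
After op 1 (insert('q')): buffer="qekgqoyuqjk" (len 11), cursors c1@1 c2@5 c3@9, authorship 1...2...3..
After op 2 (move_left): buffer="qekgqoyuqjk" (len 11), cursors c1@0 c2@4 c3@8, authorship 1...2...3..
After op 3 (delete): buffer="qekqoyqjk" (len 9), cursors c1@0 c2@3 c3@6, authorship 1..2..3..
Authorship (.=original, N=cursor N): 1 . . 2 . . 3 . .
Index 7: author = original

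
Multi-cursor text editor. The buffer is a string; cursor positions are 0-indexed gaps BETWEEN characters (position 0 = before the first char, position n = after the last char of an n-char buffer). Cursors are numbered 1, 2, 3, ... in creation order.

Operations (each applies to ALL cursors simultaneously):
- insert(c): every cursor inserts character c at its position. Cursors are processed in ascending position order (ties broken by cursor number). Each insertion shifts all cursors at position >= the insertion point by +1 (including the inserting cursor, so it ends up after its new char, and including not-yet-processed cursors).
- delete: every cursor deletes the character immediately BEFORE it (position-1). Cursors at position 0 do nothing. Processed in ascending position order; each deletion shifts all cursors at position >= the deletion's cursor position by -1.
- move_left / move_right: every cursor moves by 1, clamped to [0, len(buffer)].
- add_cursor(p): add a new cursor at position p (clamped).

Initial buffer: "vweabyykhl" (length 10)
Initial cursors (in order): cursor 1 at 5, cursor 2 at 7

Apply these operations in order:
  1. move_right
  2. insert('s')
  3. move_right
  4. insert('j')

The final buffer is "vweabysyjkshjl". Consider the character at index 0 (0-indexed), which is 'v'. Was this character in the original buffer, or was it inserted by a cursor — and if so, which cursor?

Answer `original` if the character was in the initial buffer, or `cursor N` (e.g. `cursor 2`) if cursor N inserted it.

Answer: original

Derivation:
After op 1 (move_right): buffer="vweabyykhl" (len 10), cursors c1@6 c2@8, authorship ..........
After op 2 (insert('s')): buffer="vweabysykshl" (len 12), cursors c1@7 c2@10, authorship ......1..2..
After op 3 (move_right): buffer="vweabysykshl" (len 12), cursors c1@8 c2@11, authorship ......1..2..
After op 4 (insert('j')): buffer="vweabysyjkshjl" (len 14), cursors c1@9 c2@13, authorship ......1.1.2.2.
Authorship (.=original, N=cursor N): . . . . . . 1 . 1 . 2 . 2 .
Index 0: author = original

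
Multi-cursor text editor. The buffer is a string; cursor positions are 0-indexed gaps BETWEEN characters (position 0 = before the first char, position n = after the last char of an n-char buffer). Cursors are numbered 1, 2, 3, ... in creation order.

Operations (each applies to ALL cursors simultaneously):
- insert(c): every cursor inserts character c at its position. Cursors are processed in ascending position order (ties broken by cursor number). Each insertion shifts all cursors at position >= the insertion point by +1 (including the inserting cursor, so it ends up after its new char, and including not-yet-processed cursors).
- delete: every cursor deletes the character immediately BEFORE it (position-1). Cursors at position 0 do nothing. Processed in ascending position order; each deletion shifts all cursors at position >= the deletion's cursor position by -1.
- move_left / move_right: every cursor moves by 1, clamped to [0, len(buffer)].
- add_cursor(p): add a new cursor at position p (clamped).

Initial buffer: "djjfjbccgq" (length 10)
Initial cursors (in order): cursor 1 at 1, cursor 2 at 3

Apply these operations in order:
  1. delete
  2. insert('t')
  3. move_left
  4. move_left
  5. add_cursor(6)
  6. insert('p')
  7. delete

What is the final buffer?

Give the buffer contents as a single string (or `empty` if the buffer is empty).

Answer: tjtfjbccgq

Derivation:
After op 1 (delete): buffer="jfjbccgq" (len 8), cursors c1@0 c2@1, authorship ........
After op 2 (insert('t')): buffer="tjtfjbccgq" (len 10), cursors c1@1 c2@3, authorship 1.2.......
After op 3 (move_left): buffer="tjtfjbccgq" (len 10), cursors c1@0 c2@2, authorship 1.2.......
After op 4 (move_left): buffer="tjtfjbccgq" (len 10), cursors c1@0 c2@1, authorship 1.2.......
After op 5 (add_cursor(6)): buffer="tjtfjbccgq" (len 10), cursors c1@0 c2@1 c3@6, authorship 1.2.......
After op 6 (insert('p')): buffer="ptpjtfjbpccgq" (len 13), cursors c1@1 c2@3 c3@9, authorship 112.2...3....
After op 7 (delete): buffer="tjtfjbccgq" (len 10), cursors c1@0 c2@1 c3@6, authorship 1.2.......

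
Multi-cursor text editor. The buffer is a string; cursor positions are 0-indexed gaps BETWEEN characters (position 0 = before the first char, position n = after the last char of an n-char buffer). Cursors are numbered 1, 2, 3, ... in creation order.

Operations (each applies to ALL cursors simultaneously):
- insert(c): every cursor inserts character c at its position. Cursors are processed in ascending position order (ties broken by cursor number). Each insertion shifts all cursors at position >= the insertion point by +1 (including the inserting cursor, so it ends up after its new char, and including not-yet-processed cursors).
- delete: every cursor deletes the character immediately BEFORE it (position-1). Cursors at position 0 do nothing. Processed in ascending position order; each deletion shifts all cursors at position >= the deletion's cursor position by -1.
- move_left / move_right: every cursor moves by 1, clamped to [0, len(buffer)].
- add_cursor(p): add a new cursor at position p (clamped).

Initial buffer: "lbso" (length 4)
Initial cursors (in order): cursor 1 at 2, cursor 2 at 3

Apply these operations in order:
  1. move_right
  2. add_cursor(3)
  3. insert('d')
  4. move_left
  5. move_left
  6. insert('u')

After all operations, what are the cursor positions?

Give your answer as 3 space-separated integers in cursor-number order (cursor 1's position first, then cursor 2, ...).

After op 1 (move_right): buffer="lbso" (len 4), cursors c1@3 c2@4, authorship ....
After op 2 (add_cursor(3)): buffer="lbso" (len 4), cursors c1@3 c3@3 c2@4, authorship ....
After op 3 (insert('d')): buffer="lbsddod" (len 7), cursors c1@5 c3@5 c2@7, authorship ...13.2
After op 4 (move_left): buffer="lbsddod" (len 7), cursors c1@4 c3@4 c2@6, authorship ...13.2
After op 5 (move_left): buffer="lbsddod" (len 7), cursors c1@3 c3@3 c2@5, authorship ...13.2
After op 6 (insert('u')): buffer="lbsuudduod" (len 10), cursors c1@5 c3@5 c2@8, authorship ...13132.2

Answer: 5 8 5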